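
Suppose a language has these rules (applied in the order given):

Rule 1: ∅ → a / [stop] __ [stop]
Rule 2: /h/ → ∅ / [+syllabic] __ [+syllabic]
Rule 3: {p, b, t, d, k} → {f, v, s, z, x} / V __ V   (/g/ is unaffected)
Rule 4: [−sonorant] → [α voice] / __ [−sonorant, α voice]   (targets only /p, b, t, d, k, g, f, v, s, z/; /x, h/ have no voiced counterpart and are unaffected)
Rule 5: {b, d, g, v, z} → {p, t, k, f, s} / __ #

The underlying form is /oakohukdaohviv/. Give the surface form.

oaxouxazaohvif

Rule 1 (stop-cluster a-epenthesis): /k/ and /d/ form a stop–stop cluster, so [a] is inserted between them. /oakohukdaohviv/ → oakohukadaohviv.
Rule 2 (intervocalic h-deletion): /h/ occurs between vowels /o/ and /u/, so it deletes. /oakohukadaohviv/ → oakoukadaohviv.
Rule 3 (intervocalic spirantization): /k/ is a stop between vowels /a/ and /o/, so it spirantizes to the fricative [x]. /k/ is a stop between vowels /u/ and /a/, so it spirantizes to the fricative [x]. /d/ is a stop between vowels /a/ and /a/, so it spirantizes to the fricative [z]. /oakoukadaohviv/ → oaxouxazaohviv.
Rule 4 (regressive voicing assimilation): no segment meets the environment; /oaxouxazaohviv/ is unchanged.
Rule 5 (final devoicing): /v/ is a voiced obstruent in word-final position, so it devoices to [f]. /oaxouxazaohviv/ → oaxouxazaohvif.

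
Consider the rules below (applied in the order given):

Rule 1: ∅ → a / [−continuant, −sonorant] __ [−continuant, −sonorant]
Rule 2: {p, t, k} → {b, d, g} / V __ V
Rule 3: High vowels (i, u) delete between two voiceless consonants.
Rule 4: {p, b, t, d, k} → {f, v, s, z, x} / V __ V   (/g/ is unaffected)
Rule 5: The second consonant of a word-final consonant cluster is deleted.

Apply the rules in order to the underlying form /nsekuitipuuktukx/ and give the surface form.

nseguizivuugazuk

Rule 1 (stop-cluster a-epenthesis): /k/ and /t/ form a stop–stop cluster, so [a] is inserted between them. /nsekuitipuuktukx/ → nsekuitipuukatukx.
Rule 2 (intervocalic voicing): /k/ is a voiceless stop between vowels /e/ and /u/, so it voices to [g]. /t/ is a voiceless stop between vowels /i/ and /i/, so it voices to [d]. /p/ is a voiceless stop between vowels /i/ and /u/, so it voices to [b]. /k/ is a voiceless stop between vowels /u/ and /a/, so it voices to [g]. /t/ is a voiceless stop between vowels /a/ and /u/, so it voices to [d]. /nsekuitipuukatukx/ → nseguidibuugadukx.
Rule 3 (high vowel syncope): no segment meets the environment; /nseguidibuugadukx/ is unchanged.
Rule 4 (intervocalic spirantization): /d/ is a stop between vowels /i/ and /i/, so it spirantizes to the fricative [z]. /b/ is a stop between vowels /i/ and /u/, so it spirantizes to the fricative [v]. /d/ is a stop between vowels /a/ and /u/, so it spirantizes to the fricative [z]. /nseguidibuugadukx/ → nseguizivuugazukx.
Rule 5 (final cluster simplification): /x/ is the second consonant of a word-final cluster /kx/, so it deletes. /nseguizivuugazukx/ → nseguizivuugazuk.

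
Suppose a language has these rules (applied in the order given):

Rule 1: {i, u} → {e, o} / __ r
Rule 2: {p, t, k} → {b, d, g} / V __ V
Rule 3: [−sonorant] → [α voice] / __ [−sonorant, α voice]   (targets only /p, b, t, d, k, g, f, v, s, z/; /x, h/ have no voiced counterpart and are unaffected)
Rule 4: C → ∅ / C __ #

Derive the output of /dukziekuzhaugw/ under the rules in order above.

Rule 1 (pre-rhotic lowering): no segment meets the environment; /dukziekuzhaugw/ is unchanged.
Rule 2 (intervocalic voicing): /k/ is a voiceless stop between vowels /e/ and /u/, so it voices to [g]. /dukziekuzhaugw/ → dukzieguzhaugw.
Rule 3 (regressive voicing assimilation): /k/ precedes the voiced obstruent /z/, so it voices to [g] by assimilation. /z/ precedes the voiceless obstruent /h/, so it devoices to [s] by assimilation. /dukzieguzhaugw/ → dugziegushaugw.
Rule 4 (final cluster simplification): /w/ is the second consonant of a word-final cluster /gw/, so it deletes. /dugziegushaugw/ → dugziegushaug.

dugziegushaug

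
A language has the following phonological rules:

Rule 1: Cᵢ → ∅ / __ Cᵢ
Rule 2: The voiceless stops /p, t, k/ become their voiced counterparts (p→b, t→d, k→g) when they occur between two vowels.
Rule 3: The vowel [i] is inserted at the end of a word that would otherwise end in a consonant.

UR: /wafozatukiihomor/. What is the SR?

Rule 1 (degemination): no segment meets the environment; /wafozatukiihomor/ is unchanged.
Rule 2 (intervocalic voicing): /t/ is a voiceless stop between vowels /a/ and /u/, so it voices to [d]. /k/ is a voiceless stop between vowels /u/ and /i/, so it voices to [g]. /wafozatukiihomor/ → wafozadugiihomor.
Rule 3 (final i-epenthesis): the form ends in the consonant /r/, so [i] is inserted word-finally. /wafozadugiihomor/ → wafozadugiihomori.

wafozadugiihomori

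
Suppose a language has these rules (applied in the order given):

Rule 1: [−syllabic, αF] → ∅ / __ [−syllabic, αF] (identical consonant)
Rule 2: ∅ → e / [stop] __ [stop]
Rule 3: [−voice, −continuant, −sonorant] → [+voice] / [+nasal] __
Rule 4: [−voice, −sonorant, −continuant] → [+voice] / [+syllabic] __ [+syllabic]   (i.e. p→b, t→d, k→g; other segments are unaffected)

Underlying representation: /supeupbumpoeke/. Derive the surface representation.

Rule 1 (degemination): no segment meets the environment; /supeupbumpoeke/ is unchanged.
Rule 2 (stop-cluster e-epenthesis): /p/ and /b/ form a stop–stop cluster, so [e] is inserted between them. /supeupbumpoeke/ → supeupebumpoeke.
Rule 3 (post-nasal voicing): /p/ is a voiceless stop immediately after the nasal /m/, so it voices to [b]. /supeupebumpoeke/ → supeupebumboeke.
Rule 4 (intervocalic voicing): /p/ is a voiceless stop between vowels /u/ and /e/, so it voices to [b]. /p/ is a voiceless stop between vowels /u/ and /e/, so it voices to [b]. /k/ is a voiceless stop between vowels /e/ and /e/, so it voices to [g]. /supeupebumboeke/ → subeubebumboege.

subeubebumboege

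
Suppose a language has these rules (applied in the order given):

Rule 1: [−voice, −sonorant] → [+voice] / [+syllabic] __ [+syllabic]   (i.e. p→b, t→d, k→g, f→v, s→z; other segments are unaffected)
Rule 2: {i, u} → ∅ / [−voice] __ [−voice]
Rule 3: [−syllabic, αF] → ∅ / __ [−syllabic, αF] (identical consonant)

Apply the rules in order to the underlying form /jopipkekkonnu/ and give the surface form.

Rule 1 (intervocalic voicing): /p/ is a voiceless obstruent between vowels /o/ and /i/, so it voices to [b]. /jopipkekkonnu/ → jobipkekkonnu.
Rule 2 (high vowel syncope): no segment meets the environment; /jobipkekkonnu/ is unchanged.
Rule 3 (degemination): /kk/ is a geminate; the first /k/ deletes. /nn/ is a geminate; the first /n/ deletes. /jobipkekkonnu/ → jobipkekonu.

jobipkekonu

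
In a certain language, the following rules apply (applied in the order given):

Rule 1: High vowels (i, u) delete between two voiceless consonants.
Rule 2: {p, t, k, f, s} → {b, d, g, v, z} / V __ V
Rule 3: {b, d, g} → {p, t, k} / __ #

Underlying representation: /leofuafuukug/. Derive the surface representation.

leovuavuuguk

Rule 1 (high vowel syncope): no segment meets the environment; /leofuafuukug/ is unchanged.
Rule 2 (intervocalic voicing): /f/ is a voiceless obstruent between vowels /o/ and /u/, so it voices to [v]. /f/ is a voiceless obstruent between vowels /a/ and /u/, so it voices to [v]. /k/ is a voiceless obstruent between vowels /u/ and /u/, so it voices to [g]. /leofuafuukug/ → leovuavuugug.
Rule 3 (final devoicing): /g/ is a voiced stop in word-final position, so it devoices to [k]. /leovuavuugug/ → leovuavuuguk.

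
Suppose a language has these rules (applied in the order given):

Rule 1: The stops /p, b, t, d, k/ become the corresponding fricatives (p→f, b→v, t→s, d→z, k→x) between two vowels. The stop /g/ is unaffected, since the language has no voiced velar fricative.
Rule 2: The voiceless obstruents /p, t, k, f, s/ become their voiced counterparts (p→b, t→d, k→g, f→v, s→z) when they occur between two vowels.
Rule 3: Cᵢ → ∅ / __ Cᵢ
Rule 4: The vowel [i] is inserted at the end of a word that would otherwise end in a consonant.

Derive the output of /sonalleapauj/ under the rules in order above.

Rule 1 (intervocalic spirantization): /p/ is a stop between vowels /a/ and /a/, so it spirantizes to the fricative [f]. /sonalleapauj/ → sonalleafauj.
Rule 2 (intervocalic voicing): /f/ is a voiceless obstruent between vowels /a/ and /a/, so it voices to [v]. /sonalleafauj/ → sonalleavauj.
Rule 3 (degemination): /ll/ is a geminate; the first /l/ deletes. /sonalleavauj/ → sonaleavauj.
Rule 4 (final i-epenthesis): the form ends in the consonant /j/, so [i] is inserted word-finally. /sonaleavauj/ → sonaleavauji.

sonaleavauji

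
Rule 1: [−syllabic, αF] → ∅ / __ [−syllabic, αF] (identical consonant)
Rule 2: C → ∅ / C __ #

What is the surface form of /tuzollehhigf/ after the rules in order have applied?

tuzolehig

Rule 1 (degemination): /ll/ is a geminate; the first /l/ deletes. /hh/ is a geminate; the first /h/ deletes. /tuzollehhigf/ → tuzolehigf.
Rule 2 (final cluster simplification): /f/ is the second consonant of a word-final cluster /gf/, so it deletes. /tuzolehigf/ → tuzolehig.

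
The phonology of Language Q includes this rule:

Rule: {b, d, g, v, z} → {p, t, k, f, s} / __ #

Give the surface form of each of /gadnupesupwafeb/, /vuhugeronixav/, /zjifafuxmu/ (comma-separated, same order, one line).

gadnupesupwafep, vuhugeronixaf, zjifafuxmu

/gadnupesupwafeb/: /b/ is a voiced obstruent in word-final position, so it devoices to [p]. → [gadnupesupwafep].
/vuhugeronixav/: /v/ is a voiced obstruent in word-final position, so it devoices to [f]. → [vuhugeronixaf].
/zjifafuxmu/: the rule's environment is not met; surfaces unchanged as [zjifafuxmu].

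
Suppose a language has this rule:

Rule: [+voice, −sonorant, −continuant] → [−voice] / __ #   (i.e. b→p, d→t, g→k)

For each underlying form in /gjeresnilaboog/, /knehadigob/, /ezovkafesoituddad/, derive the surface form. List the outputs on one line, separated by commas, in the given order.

/gjeresnilaboog/: /g/ is a voiced stop in word-final position, so it devoices to [k]. → [gjeresnilabook].
/knehadigob/: /b/ is a voiced stop in word-final position, so it devoices to [p]. → [knehadigop].
/ezovkafesoituddad/: /d/ is a voiced stop in word-final position, so it devoices to [t]. → [ezovkafesoituddat].

gjeresnilabook, knehadigop, ezovkafesoituddat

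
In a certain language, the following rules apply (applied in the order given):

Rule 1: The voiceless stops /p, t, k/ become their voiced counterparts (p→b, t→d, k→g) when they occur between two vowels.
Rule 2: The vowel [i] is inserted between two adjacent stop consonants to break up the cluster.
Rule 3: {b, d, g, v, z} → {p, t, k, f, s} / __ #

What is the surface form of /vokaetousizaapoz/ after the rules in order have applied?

Rule 1 (intervocalic voicing): /k/ is a voiceless stop between vowels /o/ and /a/, so it voices to [g]. /t/ is a voiceless stop between vowels /e/ and /o/, so it voices to [d]. /p/ is a voiceless stop between vowels /a/ and /o/, so it voices to [b]. /vokaetousizaapoz/ → vogaedousizaaboz.
Rule 2 (stop-cluster i-epenthesis): no segment meets the environment; /vogaedousizaaboz/ is unchanged.
Rule 3 (final devoicing): /z/ is a voiced obstruent in word-final position, so it devoices to [s]. /vogaedousizaaboz/ → vogaedousizaabos.

vogaedousizaabos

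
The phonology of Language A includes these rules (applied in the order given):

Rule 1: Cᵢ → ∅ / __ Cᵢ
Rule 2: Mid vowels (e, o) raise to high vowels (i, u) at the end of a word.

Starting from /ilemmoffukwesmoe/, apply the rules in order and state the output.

Rule 1 (degemination): /mm/ is a geminate; the first /m/ deletes. /ff/ is a geminate; the first /f/ deletes. /ilemmoffukwesmoe/ → ilemofukwesmoe.
Rule 2 (final vowel raising): /e/ is a mid vowel in word-final position, so it raises to [i]. /ilemofukwesmoe/ → ilemofukwesmoi.

ilemofukwesmoi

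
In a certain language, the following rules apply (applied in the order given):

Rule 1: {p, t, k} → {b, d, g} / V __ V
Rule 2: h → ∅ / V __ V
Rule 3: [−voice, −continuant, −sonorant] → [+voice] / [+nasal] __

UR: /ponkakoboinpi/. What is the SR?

pongagoboinbi

Rule 1 (intervocalic voicing): /k/ is a voiceless stop between vowels /a/ and /o/, so it voices to [g]. /ponkakoboinpi/ → ponkagoboinpi.
Rule 2 (intervocalic h-deletion): no segment meets the environment; /ponkagoboinpi/ is unchanged.
Rule 3 (post-nasal voicing): /k/ is a voiceless stop immediately after the nasal /n/, so it voices to [g]. /p/ is a voiceless stop immediately after the nasal /n/, so it voices to [b]. /ponkagoboinpi/ → pongagoboinbi.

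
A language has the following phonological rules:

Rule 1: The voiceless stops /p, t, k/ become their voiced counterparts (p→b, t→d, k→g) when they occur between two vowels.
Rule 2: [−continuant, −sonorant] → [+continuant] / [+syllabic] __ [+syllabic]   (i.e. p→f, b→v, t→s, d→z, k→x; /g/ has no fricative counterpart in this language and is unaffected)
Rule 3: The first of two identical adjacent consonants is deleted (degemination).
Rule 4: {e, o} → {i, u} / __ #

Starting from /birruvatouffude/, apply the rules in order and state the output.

biruvazoufuzi

Rule 1 (intervocalic voicing): /t/ is a voiceless stop between vowels /a/ and /o/, so it voices to [d]. /birruvatouffude/ → birruvadouffude.
Rule 2 (intervocalic spirantization): /d/ is a stop between vowels /a/ and /o/, so it spirantizes to the fricative [z]. /d/ is a stop between vowels /u/ and /e/, so it spirantizes to the fricative [z]. /birruvadouffude/ → birruvazouffuze.
Rule 3 (degemination): /rr/ is a geminate; the first /r/ deletes. /ff/ is a geminate; the first /f/ deletes. /birruvazouffuze/ → biruvazoufuze.
Rule 4 (final vowel raising): /e/ is a mid vowel in word-final position, so it raises to [i]. /biruvazoufuze/ → biruvazoufuzi.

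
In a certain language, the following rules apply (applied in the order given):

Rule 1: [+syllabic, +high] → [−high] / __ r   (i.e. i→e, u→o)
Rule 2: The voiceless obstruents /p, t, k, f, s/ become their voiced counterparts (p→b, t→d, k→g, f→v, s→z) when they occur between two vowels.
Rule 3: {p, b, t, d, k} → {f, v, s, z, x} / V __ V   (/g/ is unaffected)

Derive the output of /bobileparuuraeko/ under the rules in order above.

Rule 1 (pre-rhotic lowering): /u/ is a high vowel immediately before /r/, so it lowers to [o]. /bobileparuuraeko/ → bobileparuoraeko.
Rule 2 (intervocalic voicing): /p/ is a voiceless obstruent between vowels /e/ and /a/, so it voices to [b]. /k/ is a voiceless obstruent between vowels /e/ and /o/, so it voices to [g]. /bobileparuoraeko/ → bobilebaruoraego.
Rule 3 (intervocalic spirantization): /b/ is a stop between vowels /o/ and /i/, so it spirantizes to the fricative [v]. /b/ is a stop between vowels /e/ and /a/, so it spirantizes to the fricative [v]. /bobilebaruoraego/ → bovilevaruoraego.

bovilevaruoraego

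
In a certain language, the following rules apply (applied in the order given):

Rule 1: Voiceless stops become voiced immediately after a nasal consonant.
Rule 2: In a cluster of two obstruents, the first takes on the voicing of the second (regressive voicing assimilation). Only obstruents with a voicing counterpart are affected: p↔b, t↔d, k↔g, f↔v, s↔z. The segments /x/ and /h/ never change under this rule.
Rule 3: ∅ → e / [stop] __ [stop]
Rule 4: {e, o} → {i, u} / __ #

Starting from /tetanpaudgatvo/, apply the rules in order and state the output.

Rule 1 (post-nasal voicing): /p/ is a voiceless stop immediately after the nasal /n/, so it voices to [b]. /tetanpaudgatvo/ → tetanbaudgatvo.
Rule 2 (regressive voicing assimilation): /t/ precedes the voiced obstruent /v/, so it voices to [d] by assimilation. /tetanbaudgatvo/ → tetanbaudgadvo.
Rule 3 (stop-cluster e-epenthesis): /d/ and /g/ form a stop–stop cluster, so [e] is inserted between them. /tetanbaudgadvo/ → tetanbaudegadvo.
Rule 4 (final vowel raising): /o/ is a mid vowel in word-final position, so it raises to [u]. /tetanbaudegadvo/ → tetanbaudegadvu.

tetanbaudegadvu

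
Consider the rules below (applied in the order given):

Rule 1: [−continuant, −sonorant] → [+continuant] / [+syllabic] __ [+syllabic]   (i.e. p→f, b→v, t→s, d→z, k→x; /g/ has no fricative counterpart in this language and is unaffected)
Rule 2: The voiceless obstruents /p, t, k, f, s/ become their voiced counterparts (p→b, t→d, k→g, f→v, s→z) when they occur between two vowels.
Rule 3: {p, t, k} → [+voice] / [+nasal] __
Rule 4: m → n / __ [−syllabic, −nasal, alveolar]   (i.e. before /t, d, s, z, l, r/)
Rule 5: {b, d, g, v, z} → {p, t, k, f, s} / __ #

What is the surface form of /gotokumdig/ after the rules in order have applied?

Rule 1 (intervocalic spirantization): /t/ is a stop between vowels /o/ and /o/, so it spirantizes to the fricative [s]. /k/ is a stop between vowels /o/ and /u/, so it spirantizes to the fricative [x]. /gotokumdig/ → gosoxumdig.
Rule 2 (intervocalic voicing): /s/ is a voiceless obstruent between vowels /o/ and /o/, so it voices to [z]. /gosoxumdig/ → gozoxumdig.
Rule 3 (post-nasal voicing): no segment meets the environment; /gozoxumdig/ is unchanged.
Rule 4 (nasal place assimilation): /m/ precedes the alveolar consonant /d/, so it assimilates in place to [n]. /gozoxumdig/ → gozoxundig.
Rule 5 (final devoicing): /g/ is a voiced obstruent in word-final position, so it devoices to [k]. /gozoxundig/ → gozoxundik.

gozoxundik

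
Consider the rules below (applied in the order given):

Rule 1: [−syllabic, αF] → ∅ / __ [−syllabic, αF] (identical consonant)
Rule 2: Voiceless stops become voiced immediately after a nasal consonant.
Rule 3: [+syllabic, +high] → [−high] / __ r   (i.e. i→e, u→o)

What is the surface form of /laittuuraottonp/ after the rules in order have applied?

laituoraotonb

Rule 1 (degemination): /tt/ is a geminate; the first /t/ deletes. /tt/ is a geminate; the first /t/ deletes. /laittuuraottonp/ → laituuraotonp.
Rule 2 (post-nasal voicing): /p/ is a voiceless stop immediately after the nasal /n/, so it voices to [b]. /laituuraotonp/ → laituuraotonb.
Rule 3 (pre-rhotic lowering): /u/ is a high vowel immediately before /r/, so it lowers to [o]. /laituuraotonb/ → laituoraotonb.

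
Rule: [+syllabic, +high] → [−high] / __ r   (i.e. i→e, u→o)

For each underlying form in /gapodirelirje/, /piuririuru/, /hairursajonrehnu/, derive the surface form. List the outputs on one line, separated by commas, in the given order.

gapoderelerje, piorerioru, haerorsajonrehnu

/gapodirelirje/: /i/ is a high vowel immediately before /r/, so it lowers to [e]. /i/ is a high vowel immediately before /r/, so it lowers to [e]. → [gapoderelerje].
/piuririuru/: /u/ is a high vowel immediately before /r/, so it lowers to [o]. /i/ is a high vowel immediately before /r/, so it lowers to [e]. /u/ is a high vowel immediately before /r/, so it lowers to [o]. → [piorerioru].
/hairursajonrehnu/: /i/ is a high vowel immediately before /r/, so it lowers to [e]. /u/ is a high vowel immediately before /r/, so it lowers to [o]. → [haerorsajonrehnu].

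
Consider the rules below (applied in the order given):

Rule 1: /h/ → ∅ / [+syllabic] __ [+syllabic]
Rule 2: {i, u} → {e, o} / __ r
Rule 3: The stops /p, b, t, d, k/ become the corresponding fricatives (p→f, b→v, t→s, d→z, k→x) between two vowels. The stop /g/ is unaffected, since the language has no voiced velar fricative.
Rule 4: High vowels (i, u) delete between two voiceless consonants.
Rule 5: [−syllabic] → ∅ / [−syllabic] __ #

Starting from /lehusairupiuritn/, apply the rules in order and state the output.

Rule 1 (intervocalic h-deletion): /h/ occurs between vowels /e/ and /u/, so it deletes. /lehusairupiuritn/ → leusairupiuritn.
Rule 2 (pre-rhotic lowering): /i/ is a high vowel immediately before /r/, so it lowers to [e]. /u/ is a high vowel immediately before /r/, so it lowers to [o]. /leusairupiuritn/ → leusaerupioritn.
Rule 3 (intervocalic spirantization): /p/ is a stop between vowels /u/ and /i/, so it spirantizes to the fricative [f]. /leusaerupioritn/ → leusaerufioritn.
Rule 4 (high vowel syncope): no segment meets the environment; /leusaerufioritn/ is unchanged.
Rule 5 (final cluster simplification): /n/ is the second consonant of a word-final cluster /tn/, so it deletes. /leusaerufioritn/ → leusaerufiorit.

leusaerufiorit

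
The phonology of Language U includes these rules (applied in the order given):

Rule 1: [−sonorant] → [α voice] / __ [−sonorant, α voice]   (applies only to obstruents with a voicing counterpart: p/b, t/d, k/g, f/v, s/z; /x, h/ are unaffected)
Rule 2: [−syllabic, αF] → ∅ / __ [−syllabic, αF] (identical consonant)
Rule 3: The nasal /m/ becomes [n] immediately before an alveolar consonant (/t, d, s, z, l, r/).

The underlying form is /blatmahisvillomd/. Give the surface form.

Rule 1 (regressive voicing assimilation): /s/ precedes the voiced obstruent /v/, so it voices to [z] by assimilation. /blatmahisvillomd/ → blatmahizvillomd.
Rule 2 (degemination): /ll/ is a geminate; the first /l/ deletes. /blatmahizvillomd/ → blatmahizvilomd.
Rule 3 (nasal place assimilation): /m/ precedes the alveolar consonant /d/, so it assimilates in place to [n]. /blatmahizvilomd/ → blatmahizvilond.

blatmahizvilond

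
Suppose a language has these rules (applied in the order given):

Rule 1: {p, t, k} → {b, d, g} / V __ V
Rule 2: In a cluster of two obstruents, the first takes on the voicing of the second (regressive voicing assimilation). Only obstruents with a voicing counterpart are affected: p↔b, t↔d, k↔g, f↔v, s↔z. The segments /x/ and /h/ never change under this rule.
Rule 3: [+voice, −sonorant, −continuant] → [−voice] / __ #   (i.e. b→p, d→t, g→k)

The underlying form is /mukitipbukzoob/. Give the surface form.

Rule 1 (intervocalic voicing): /k/ is a voiceless stop between vowels /u/ and /i/, so it voices to [g]. /t/ is a voiceless stop between vowels /i/ and /i/, so it voices to [d]. /mukitipbukzoob/ → mugidipbukzoob.
Rule 2 (regressive voicing assimilation): /p/ precedes the voiced obstruent /b/, so it voices to [b] by assimilation. /k/ precedes the voiced obstruent /z/, so it voices to [g] by assimilation. /mugidipbukzoob/ → mugidibbugzoob.
Rule 3 (final devoicing): /b/ is a voiced stop in word-final position, so it devoices to [p]. /mugidibbugzoob/ → mugidibbugzoop.

mugidibbugzoop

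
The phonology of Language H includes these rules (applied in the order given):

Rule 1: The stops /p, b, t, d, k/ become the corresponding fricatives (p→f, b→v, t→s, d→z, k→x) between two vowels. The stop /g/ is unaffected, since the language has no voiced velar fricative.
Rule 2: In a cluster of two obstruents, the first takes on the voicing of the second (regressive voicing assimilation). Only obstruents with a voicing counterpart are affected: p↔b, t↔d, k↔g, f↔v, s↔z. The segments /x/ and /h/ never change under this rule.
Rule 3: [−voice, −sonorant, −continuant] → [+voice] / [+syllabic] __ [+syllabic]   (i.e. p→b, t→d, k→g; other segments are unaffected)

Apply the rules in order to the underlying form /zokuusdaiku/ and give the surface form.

zoxuuzdaixu

Rule 1 (intervocalic spirantization): /k/ is a stop between vowels /o/ and /u/, so it spirantizes to the fricative [x]. /k/ is a stop between vowels /i/ and /u/, so it spirantizes to the fricative [x]. /zokuusdaiku/ → zoxuusdaixu.
Rule 2 (regressive voicing assimilation): /s/ precedes the voiced obstruent /d/, so it voices to [z] by assimilation. /zoxuusdaixu/ → zoxuuzdaixu.
Rule 3 (intervocalic voicing): no segment meets the environment; /zoxuuzdaixu/ is unchanged.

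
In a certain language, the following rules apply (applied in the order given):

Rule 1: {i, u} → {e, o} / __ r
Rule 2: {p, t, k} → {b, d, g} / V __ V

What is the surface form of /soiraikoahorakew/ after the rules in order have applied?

soeraigoahoragew

Rule 1 (pre-rhotic lowering): /i/ is a high vowel immediately before /r/, so it lowers to [e]. /soiraikoahorakew/ → soeraikoahorakew.
Rule 2 (intervocalic voicing): /k/ is a voiceless stop between vowels /i/ and /o/, so it voices to [g]. /k/ is a voiceless stop between vowels /a/ and /e/, so it voices to [g]. /soeraikoahorakew/ → soeraigoahoragew.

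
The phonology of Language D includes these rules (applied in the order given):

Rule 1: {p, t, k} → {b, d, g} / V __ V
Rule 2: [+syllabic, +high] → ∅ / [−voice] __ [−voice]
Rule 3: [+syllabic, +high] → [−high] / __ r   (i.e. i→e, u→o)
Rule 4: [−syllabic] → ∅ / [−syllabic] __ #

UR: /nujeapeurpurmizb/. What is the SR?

Rule 1 (intervocalic voicing): /p/ is a voiceless stop between vowels /a/ and /e/, so it voices to [b]. /nujeapeurpurmizb/ → nujeabeurpurmizb.
Rule 2 (high vowel syncope): no segment meets the environment; /nujeabeurpurmizb/ is unchanged.
Rule 3 (pre-rhotic lowering): /u/ is a high vowel immediately before /r/, so it lowers to [o]. /u/ is a high vowel immediately before /r/, so it lowers to [o]. /nujeabeurpurmizb/ → nujeabeorpormizb.
Rule 4 (final cluster simplification): /b/ is the second consonant of a word-final cluster /zb/, so it deletes. /nujeabeorpormizb/ → nujeabeorpormiz.

nujeabeorpormiz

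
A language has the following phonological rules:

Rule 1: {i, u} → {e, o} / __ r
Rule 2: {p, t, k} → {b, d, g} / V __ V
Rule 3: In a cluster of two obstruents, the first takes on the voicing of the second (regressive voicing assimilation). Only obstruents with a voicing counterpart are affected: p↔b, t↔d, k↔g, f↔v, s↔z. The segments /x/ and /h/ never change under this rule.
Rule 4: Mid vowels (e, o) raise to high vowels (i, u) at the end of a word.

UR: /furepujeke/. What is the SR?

Rule 1 (pre-rhotic lowering): /u/ is a high vowel immediately before /r/, so it lowers to [o]. /furepujeke/ → forepujeke.
Rule 2 (intervocalic voicing): /p/ is a voiceless stop between vowels /e/ and /u/, so it voices to [b]. /k/ is a voiceless stop between vowels /e/ and /e/, so it voices to [g]. /forepujeke/ → forebujege.
Rule 3 (regressive voicing assimilation): no segment meets the environment; /forebujege/ is unchanged.
Rule 4 (final vowel raising): /e/ is a mid vowel in word-final position, so it raises to [i]. /forebujege/ → forebujegi.

forebujegi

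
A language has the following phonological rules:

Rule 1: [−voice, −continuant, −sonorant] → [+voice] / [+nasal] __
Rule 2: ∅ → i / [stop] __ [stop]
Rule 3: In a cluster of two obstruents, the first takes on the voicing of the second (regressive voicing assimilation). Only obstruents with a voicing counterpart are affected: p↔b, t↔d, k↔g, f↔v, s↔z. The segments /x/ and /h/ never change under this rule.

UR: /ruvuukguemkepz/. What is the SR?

Rule 1 (post-nasal voicing): /k/ is a voiceless stop immediately after the nasal /m/, so it voices to [g]. /ruvuukguemkepz/ → ruvuukguemgepz.
Rule 2 (stop-cluster i-epenthesis): /k/ and /g/ form a stop–stop cluster, so [i] is inserted between them. /ruvuukguemgepz/ → ruvuukiguemgepz.
Rule 3 (regressive voicing assimilation): /p/ precedes the voiced obstruent /z/, so it voices to [b] by assimilation. /ruvuukiguemgepz/ → ruvuukiguemgebz.

ruvuukiguemgebz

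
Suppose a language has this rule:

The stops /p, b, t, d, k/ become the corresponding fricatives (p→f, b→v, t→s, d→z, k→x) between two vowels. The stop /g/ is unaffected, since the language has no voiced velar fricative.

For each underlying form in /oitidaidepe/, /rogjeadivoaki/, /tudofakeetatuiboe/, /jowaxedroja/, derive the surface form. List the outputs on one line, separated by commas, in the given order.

oisizaizefe, rogjeazivoaxi, tuzofaxeesasuivoe, jowaxedroja

/oitidaidepe/: /t/ is a stop between vowels /i/ and /i/, so it spirantizes to the fricative [s]. /d/ is a stop between vowels /i/ and /a/, so it spirantizes to the fricative [z]. /d/ is a stop between vowels /i/ and /e/, so it spirantizes to the fricative [z]. /p/ is a stop between vowels /e/ and /e/, so it spirantizes to the fricative [f]. → [oisizaizefe].
/rogjeadivoaki/: /d/ is a stop between vowels /a/ and /i/, so it spirantizes to the fricative [z]. /k/ is a stop between vowels /a/ and /i/, so it spirantizes to the fricative [x]. → [rogjeazivoaxi].
/tudofakeetatuiboe/: /d/ is a stop between vowels /u/ and /o/, so it spirantizes to the fricative [z]. /k/ is a stop between vowels /a/ and /e/, so it spirantizes to the fricative [x]. /t/ is a stop between vowels /e/ and /a/, so it spirantizes to the fricative [s]. /t/ is a stop between vowels /a/ and /u/, so it spirantizes to the fricative [s]. /b/ is a stop between vowels /i/ and /o/, so it spirantizes to the fricative [v]. → [tuzofaxeesasuivoe].
/jowaxedroja/: the rule's environment is not met; surfaces unchanged as [jowaxedroja].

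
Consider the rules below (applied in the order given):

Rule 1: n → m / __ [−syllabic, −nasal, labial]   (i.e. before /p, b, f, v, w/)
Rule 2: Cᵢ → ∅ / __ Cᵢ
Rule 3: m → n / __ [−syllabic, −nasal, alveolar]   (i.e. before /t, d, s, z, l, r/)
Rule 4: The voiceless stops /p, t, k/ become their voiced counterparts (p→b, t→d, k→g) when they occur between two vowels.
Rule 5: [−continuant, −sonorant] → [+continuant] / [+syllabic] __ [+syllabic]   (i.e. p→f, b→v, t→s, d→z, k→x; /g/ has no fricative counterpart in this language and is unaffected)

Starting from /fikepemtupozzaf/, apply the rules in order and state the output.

figeventuvozaf

Rule 1 (nasal place assimilation): no segment meets the environment; /fikepemtupozzaf/ is unchanged.
Rule 2 (degemination): /zz/ is a geminate; the first /z/ deletes. /fikepemtupozzaf/ → fikepemtupozaf.
Rule 3 (nasal place assimilation): /m/ precedes the alveolar consonant /t/, so it assimilates in place to [n]. /fikepemtupozaf/ → fikepentupozaf.
Rule 4 (intervocalic voicing): /k/ is a voiceless stop between vowels /i/ and /e/, so it voices to [g]. /p/ is a voiceless stop between vowels /e/ and /e/, so it voices to [b]. /p/ is a voiceless stop between vowels /u/ and /o/, so it voices to [b]. /fikepentupozaf/ → figebentubozaf.
Rule 5 (intervocalic spirantization): /b/ is a stop between vowels /e/ and /e/, so it spirantizes to the fricative [v]. /b/ is a stop between vowels /u/ and /o/, so it spirantizes to the fricative [v]. /figebentubozaf/ → figeventuvozaf.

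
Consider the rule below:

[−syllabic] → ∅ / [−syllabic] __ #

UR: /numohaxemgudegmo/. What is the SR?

numohaxemgudegmo

No segment of /numohaxemgudegmo/ meets the structural description of the rule, so the form surfaces unchanged.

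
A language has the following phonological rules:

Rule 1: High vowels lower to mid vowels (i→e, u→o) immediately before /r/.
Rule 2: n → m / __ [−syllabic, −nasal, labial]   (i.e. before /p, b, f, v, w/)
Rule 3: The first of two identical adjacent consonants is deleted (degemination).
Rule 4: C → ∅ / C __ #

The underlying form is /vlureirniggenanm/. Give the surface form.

vloreernigenan

Rule 1 (pre-rhotic lowering): /u/ is a high vowel immediately before /r/, so it lowers to [o]. /i/ is a high vowel immediately before /r/, so it lowers to [e]. /vlureirniggenanm/ → vloreerniggenanm.
Rule 2 (nasal place assimilation): no segment meets the environment; /vloreerniggenanm/ is unchanged.
Rule 3 (degemination): /gg/ is a geminate; the first /g/ deletes. /vloreerniggenanm/ → vloreernigenanm.
Rule 4 (final cluster simplification): /m/ is the second consonant of a word-final cluster /nm/, so it deletes. /vloreernigenanm/ → vloreernigenan.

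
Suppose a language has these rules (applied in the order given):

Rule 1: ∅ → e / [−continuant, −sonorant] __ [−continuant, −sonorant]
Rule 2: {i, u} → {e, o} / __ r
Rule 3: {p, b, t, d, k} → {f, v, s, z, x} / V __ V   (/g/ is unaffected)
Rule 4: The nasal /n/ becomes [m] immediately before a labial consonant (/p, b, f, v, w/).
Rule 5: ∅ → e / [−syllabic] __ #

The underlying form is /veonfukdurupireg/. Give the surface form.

veomfuxezoruferege

Rule 1 (stop-cluster e-epenthesis): /k/ and /d/ form a stop–stop cluster, so [e] is inserted between them. /veonfukdurupireg/ → veonfukedurupireg.
Rule 2 (pre-rhotic lowering): /u/ is a high vowel immediately before /r/, so it lowers to [o]. /i/ is a high vowel immediately before /r/, so it lowers to [e]. /veonfukedurupireg/ → veonfukedorupereg.
Rule 3 (intervocalic spirantization): /k/ is a stop between vowels /u/ and /e/, so it spirantizes to the fricative [x]. /d/ is a stop between vowels /e/ and /o/, so it spirantizes to the fricative [z]. /p/ is a stop between vowels /u/ and /e/, so it spirantizes to the fricative [f]. /veonfukedorupereg/ → veonfuxezorufereg.
Rule 4 (nasal place assimilation): /n/ precedes the labial consonant /f/, so it assimilates in place to [m]. /veonfuxezorufereg/ → veomfuxezorufereg.
Rule 5 (final e-epenthesis): the form ends in the consonant /g/, so [e] is inserted word-finally. /veomfuxezorufereg/ → veomfuxezoruferege.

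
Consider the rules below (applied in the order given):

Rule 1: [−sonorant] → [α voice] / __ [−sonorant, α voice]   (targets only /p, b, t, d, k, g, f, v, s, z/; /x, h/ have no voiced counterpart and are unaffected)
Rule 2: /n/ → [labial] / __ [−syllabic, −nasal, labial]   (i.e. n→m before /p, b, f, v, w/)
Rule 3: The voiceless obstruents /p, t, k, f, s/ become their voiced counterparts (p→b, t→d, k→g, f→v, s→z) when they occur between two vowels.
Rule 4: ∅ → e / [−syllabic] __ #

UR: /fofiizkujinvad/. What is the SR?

foviiskujimvade

Rule 1 (regressive voicing assimilation): /z/ precedes the voiceless obstruent /k/, so it devoices to [s] by assimilation. /fofiizkujinvad/ → fofiiskujinvad.
Rule 2 (nasal place assimilation): /n/ precedes the labial consonant /v/, so it assimilates in place to [m]. /fofiiskujinvad/ → fofiiskujimvad.
Rule 3 (intervocalic voicing): /f/ is a voiceless obstruent between vowels /o/ and /i/, so it voices to [v]. /fofiiskujimvad/ → foviiskujimvad.
Rule 4 (final e-epenthesis): the form ends in the consonant /d/, so [e] is inserted word-finally. /foviiskujimvad/ → foviiskujimvade.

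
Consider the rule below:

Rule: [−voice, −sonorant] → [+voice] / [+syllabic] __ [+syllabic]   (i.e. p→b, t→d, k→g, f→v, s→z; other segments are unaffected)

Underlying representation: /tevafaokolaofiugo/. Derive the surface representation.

/f/ is a voiceless obstruent between vowels /a/ and /a/, so it voices to [v].
/k/ is a voiceless obstruent between vowels /o/ and /o/, so it voices to [g].
/f/ is a voiceless obstruent between vowels /o/ and /i/, so it voices to [v].
The other instance of /t/ does not occur in the required environment and remains unchanged.
Surface form: [tevavaogolaoviugo].

tevavaogolaoviugo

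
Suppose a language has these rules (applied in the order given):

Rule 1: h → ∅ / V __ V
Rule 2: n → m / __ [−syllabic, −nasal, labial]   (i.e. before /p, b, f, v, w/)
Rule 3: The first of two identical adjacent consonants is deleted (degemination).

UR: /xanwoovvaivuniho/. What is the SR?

Rule 1 (intervocalic h-deletion): /h/ occurs between vowels /i/ and /o/, so it deletes. /xanwoovvaivuniho/ → xanwoovvaivunio.
Rule 2 (nasal place assimilation): /n/ precedes the labial consonant /w/, so it assimilates in place to [m]. /xanwoovvaivunio/ → xamwoovvaivunio.
Rule 3 (degemination): /vv/ is a geminate; the first /v/ deletes. /xamwoovvaivunio/ → xamwoovaivunio.

xamwoovaivunio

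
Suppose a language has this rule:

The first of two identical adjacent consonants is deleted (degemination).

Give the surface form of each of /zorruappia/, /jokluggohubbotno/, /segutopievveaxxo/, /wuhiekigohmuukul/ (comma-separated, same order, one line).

/zorruappia/: /rr/ is a geminate; the first /r/ deletes. /pp/ is a geminate; the first /p/ deletes. → [zoruapia].
/jokluggohubbotno/: /gg/ is a geminate; the first /g/ deletes. /bb/ is a geminate; the first /b/ deletes. → [joklugohubotno].
/segutopievveaxxo/: /vv/ is a geminate; the first /v/ deletes. /xx/ is a geminate; the first /x/ deletes. → [segutopieveaxo].
/wuhiekigohmuukul/: the rule's environment is not met; surfaces unchanged as [wuhiekigohmuukul].

zoruapia, joklugohubotno, segutopieveaxo, wuhiekigohmuukul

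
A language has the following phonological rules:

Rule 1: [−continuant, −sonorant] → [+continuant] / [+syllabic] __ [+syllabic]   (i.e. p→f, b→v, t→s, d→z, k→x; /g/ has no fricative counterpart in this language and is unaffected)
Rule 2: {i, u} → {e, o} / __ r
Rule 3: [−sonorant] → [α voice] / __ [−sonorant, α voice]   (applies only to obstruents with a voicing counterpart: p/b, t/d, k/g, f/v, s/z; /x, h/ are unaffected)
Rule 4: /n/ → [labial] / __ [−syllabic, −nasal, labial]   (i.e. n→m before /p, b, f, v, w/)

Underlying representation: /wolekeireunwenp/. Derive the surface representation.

wolexeereumwemp

Rule 1 (intervocalic spirantization): /k/ is a stop between vowels /e/ and /e/, so it spirantizes to the fricative [x]. /wolekeireunwenp/ → wolexeireunwenp.
Rule 2 (pre-rhotic lowering): /i/ is a high vowel immediately before /r/, so it lowers to [e]. /wolexeireunwenp/ → wolexeereunwenp.
Rule 3 (regressive voicing assimilation): no segment meets the environment; /wolexeereunwenp/ is unchanged.
Rule 4 (nasal place assimilation): /n/ precedes the labial consonant /w/, so it assimilates in place to [m]. /n/ precedes the labial consonant /p/, so it assimilates in place to [m]. /wolexeereunwenp/ → wolexeereumwemp.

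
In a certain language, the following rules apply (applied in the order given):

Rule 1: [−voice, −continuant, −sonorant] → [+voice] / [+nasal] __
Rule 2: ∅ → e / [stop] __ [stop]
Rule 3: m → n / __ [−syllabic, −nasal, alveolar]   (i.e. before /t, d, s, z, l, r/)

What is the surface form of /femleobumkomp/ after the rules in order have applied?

Rule 1 (post-nasal voicing): /k/ is a voiceless stop immediately after the nasal /m/, so it voices to [g]. /p/ is a voiceless stop immediately after the nasal /m/, so it voices to [b]. /femleobumkomp/ → femleobumgomb.
Rule 2 (stop-cluster e-epenthesis): no segment meets the environment; /femleobumgomb/ is unchanged.
Rule 3 (nasal place assimilation): /m/ precedes the alveolar consonant /l/, so it assimilates in place to [n]. /femleobumgomb/ → fenleobumgomb.

fenleobumgomb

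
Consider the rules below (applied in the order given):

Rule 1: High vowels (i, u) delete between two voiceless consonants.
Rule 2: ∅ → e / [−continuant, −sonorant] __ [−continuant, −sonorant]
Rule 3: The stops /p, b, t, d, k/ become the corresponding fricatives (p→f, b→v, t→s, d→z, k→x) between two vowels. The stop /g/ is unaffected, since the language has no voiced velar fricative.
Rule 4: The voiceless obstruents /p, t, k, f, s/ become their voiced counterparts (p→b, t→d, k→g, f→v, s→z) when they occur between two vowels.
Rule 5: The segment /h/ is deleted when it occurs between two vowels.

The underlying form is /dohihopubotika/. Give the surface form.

Rule 1 (high vowel syncope): /i/ is a high vowel flanked by voiceless consonants /h/ and /h/, so it deletes. /i/ is a high vowel flanked by voiceless consonants /t/ and /k/, so it deletes. /dohihopubotika/ → dohhopubotka.
Rule 2 (stop-cluster e-epenthesis): /t/ and /k/ form a stop–stop cluster, so [e] is inserted between them. /dohhopubotka/ → dohhopuboteka.
Rule 3 (intervocalic spirantization): /p/ is a stop between vowels /o/ and /u/, so it spirantizes to the fricative [f]. /b/ is a stop between vowels /u/ and /o/, so it spirantizes to the fricative [v]. /t/ is a stop between vowels /o/ and /e/, so it spirantizes to the fricative [s]. /k/ is a stop between vowels /e/ and /a/, so it spirantizes to the fricative [x]. /dohhopuboteka/ → dohhofuvosexa.
Rule 4 (intervocalic voicing): /f/ is a voiceless obstruent between vowels /o/ and /u/, so it voices to [v]. /s/ is a voiceless obstruent between vowels /o/ and /e/, so it voices to [z]. /dohhofuvosexa/ → dohhovuvozexa.
Rule 5 (intervocalic h-deletion): no segment meets the environment; /dohhovuvozexa/ is unchanged.

dohhovuvozexa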